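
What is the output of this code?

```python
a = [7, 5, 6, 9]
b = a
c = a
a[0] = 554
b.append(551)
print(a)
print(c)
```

Key concept: multiple aliases.
Step by step:
`a = [7, 5, 6, 9]` → a = [7, 5, 6, 9]
`b = a` → b = [7, 5, 6, 9] (same object as a)
`c = a` → c = [7, 5, 6, 9] (same object as a, b)
`a[0] = 554` → a = [554, 5, 6, 9] (same object as b, c); b = [554, 5, 6, 9] (same object as a, c); c = [554, 5, 6, 9] (same object as a, b)
`b.append(551)` → a = [554, 5, 6, 9, 551] (same object as b, c); b = [554, 5, 6, 9, 551] (same object as a, c); c = [554, 5, 6, 9, 551] (same object as a, b)
`print(a)` → prints [554, 5, 6, 9, 551]
`print(c)` → prints [554, 5, 6, 9, 551]

Answer:
[554, 5, 6, 9, 551]
[554, 5, 6, 9, 551]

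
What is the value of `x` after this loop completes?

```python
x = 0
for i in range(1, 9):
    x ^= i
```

XOR of 1 to 8
`x` takes the values: 0 → 1 → 3 → 0 → 4 → 1 → 7 → 0 → 8

Answer: 8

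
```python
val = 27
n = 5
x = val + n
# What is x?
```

Trace:
`val = 27` → val = 27
`n = 5` → n = 5
`x = val + n` → x = 32
So x = 32

Answer: 32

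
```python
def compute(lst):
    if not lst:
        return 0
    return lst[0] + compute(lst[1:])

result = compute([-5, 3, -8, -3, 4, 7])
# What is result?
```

(-5) + 3 + (-8) + (-3) + 4 + 7 + 0 = -2

Answer: -2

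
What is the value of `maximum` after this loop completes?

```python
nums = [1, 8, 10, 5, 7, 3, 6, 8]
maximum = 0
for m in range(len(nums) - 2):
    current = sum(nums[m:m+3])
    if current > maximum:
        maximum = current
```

Max sum of 3-element window in [1, 8, 10, 5, 7, 3, 6, 8]
`maximum` takes the values: 0 → 19 → 23

Answer: 23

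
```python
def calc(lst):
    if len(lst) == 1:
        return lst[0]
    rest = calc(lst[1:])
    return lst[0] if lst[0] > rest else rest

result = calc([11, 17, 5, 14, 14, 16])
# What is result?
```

Recursive max over [11, 17, 5, 14, 14, 16] = 17

Answer: 17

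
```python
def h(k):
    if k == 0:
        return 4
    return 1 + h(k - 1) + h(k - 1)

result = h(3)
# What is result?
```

h(k) = 1 + 2·h(k-1), h(0)=4. Closed form: (4+1)·2^3 - 1 = 39.

Answer: 39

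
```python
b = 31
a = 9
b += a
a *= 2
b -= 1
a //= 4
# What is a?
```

Trace:
`b = 31` → b = 31
`a = 9` → a = 9
`b += a` → b = 40
`a *= 2` → a = 18
`b -= 1` → b = 39
`a //= 4` → a = 4
So a = 4

Answer: 4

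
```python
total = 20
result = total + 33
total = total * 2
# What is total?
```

Trace:
`total = 20` → total = 20
`result = total + 33` → result = 53
`total = total * 2` → total = 40
So total = 40

Answer: 40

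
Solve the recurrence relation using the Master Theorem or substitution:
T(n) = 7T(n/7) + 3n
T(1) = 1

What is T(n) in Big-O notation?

By Master Theorem: a=7, b=7, f(n)=3n. Since log_7(7) = 1 and f(n) = Θ(n^1), Case 2 applies. T(n) = O(n log n).

Answer: O(n log n)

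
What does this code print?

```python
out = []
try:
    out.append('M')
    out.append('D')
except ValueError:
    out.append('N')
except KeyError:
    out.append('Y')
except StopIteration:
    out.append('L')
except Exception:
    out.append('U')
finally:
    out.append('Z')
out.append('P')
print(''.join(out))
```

Execution trace: 'M' (try body) → 'D' (try body, no exception) → 'Z' (finally) → 'P' (after the try/except). Output: MDZP

Answer: MDZP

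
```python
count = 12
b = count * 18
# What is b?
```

Trace:
`count = 12` → count = 12
`b = count * 18` → b = 216
So b = 216

Answer: 216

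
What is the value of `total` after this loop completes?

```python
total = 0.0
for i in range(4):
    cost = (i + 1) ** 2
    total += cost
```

Sum of squared losses 1² + 2² + ... + 4²
`total` takes the values: 0.0 → 1.0 → 5.0 → 14.0 → 30.0

Answer: 30.0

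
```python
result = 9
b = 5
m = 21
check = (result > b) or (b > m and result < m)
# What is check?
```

Trace:
`result = 9` → result = 9
`b = 5` → b = 5
`m = 21` → m = 21
`check = (result > b) or (b > m and result < m)` → check = True
So check = True

Answer: True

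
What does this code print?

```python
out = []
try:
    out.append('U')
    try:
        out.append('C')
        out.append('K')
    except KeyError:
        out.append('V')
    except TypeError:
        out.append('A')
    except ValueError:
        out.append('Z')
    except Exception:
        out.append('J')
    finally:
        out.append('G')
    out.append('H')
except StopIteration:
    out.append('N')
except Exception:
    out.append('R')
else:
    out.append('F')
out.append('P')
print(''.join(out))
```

Execution trace: 'U' (try body) → 'C' (inner try body) → 'K' (inner try body, no exception) → 'G' (inner finally) → 'H' (try body, no exception) → 'F' (else) → 'P' (after the try/except). Output: UCKGHFP

Answer: UCKGHFP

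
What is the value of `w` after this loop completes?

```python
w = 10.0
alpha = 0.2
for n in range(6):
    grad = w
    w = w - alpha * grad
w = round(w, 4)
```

Gradient descent: w = 10.0 * (1 - 0.2)^6
`w` takes the values: 10.0 → 8.0 → 6.4 → 5.12 → 4.096 → 3.2768 → 2.62144 → 2.6214

Answer: 2.6214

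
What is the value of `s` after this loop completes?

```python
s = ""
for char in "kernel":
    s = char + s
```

Reverse 'kernel'
`s` takes the values: "" → "k" → "ek" → "rek" → "nrek" → "enrek" → "lenrek"

Answer: "lenrek"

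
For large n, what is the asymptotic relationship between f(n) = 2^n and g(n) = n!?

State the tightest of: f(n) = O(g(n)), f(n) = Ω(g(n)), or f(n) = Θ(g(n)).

2^n vs n!: f(n) = O(g(n)) but not Ω(g(n)) — n! grows strictly faster than 2^n.

Answer: f(n) = O(g(n)) but not Ω(g(n)) — n! grows strictly faster than 2^n.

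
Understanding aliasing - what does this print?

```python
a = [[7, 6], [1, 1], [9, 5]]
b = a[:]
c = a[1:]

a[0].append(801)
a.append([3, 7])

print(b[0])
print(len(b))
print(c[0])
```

Key concept: slice with nested mutation.
Step by step:
`a = [[7, 6], [1, 1], [9, 5]]` → a = [[7, 6], [1, 1], [9, 5]]
`b = a[:]` → b = [[7, 6], [1, 1], [9, 5]]
`c = a[1:]` → c = [[1, 1], [9, 5]]
`a[0].append(801)` → a = [[7, 6, 801], [1, 1], [9, 5]]; b = [[7, 6, 801], [1, 1], [9, 5]]
`a.append([3, 7])` → a = [[7, 6, 801], [1, 1], [9, 5], [3, 7]]
`print(b[0])` → prints [7, 6, 801]
`print(len(b))` → prints 3
`print(c[0])` → prints [1, 1]

Answer:
[7, 6, 801]
3
[1, 1]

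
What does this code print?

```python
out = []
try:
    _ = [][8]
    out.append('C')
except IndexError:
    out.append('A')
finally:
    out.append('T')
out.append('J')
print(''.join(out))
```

Execution trace: 'A' (except IndexError) → 'T' (finally) → 'J' (after the try/except). Output: ATJ

Answer: ATJ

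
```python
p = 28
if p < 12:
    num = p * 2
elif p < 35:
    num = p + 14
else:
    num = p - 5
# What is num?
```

Trace:
`p = 28` → p = 28
`if p < 12: ...` → p < 12 is False, p < 35 is True → num = 42
So num = 42

Answer: 42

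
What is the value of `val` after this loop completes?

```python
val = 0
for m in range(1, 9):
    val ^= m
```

XOR of 1 to 8
`val` takes the values: 0 → 1 → 3 → 0 → 4 → 1 → 7 → 0 → 8

Answer: 8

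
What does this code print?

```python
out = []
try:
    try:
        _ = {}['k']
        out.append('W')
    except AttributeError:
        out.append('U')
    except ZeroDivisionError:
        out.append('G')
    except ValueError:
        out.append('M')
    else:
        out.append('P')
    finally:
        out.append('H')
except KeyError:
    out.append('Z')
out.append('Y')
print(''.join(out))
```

Execution trace: 'H' (finally) → 'Z' (outer except KeyError) → 'Y' (after the try/except). Output: HZY

Answer: HZY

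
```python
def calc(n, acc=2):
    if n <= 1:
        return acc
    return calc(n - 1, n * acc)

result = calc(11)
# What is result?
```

Accumulator trace (n, acc): (11, 2) -> (10, 22) -> (9, 220) -> (8, 1980) -> (7, 15840) -> (6, 110880) -> (5, 665280) -> (4, 3326400) -> (3, 13305600) -> (2, 39916800) -> (1, 79833600) -> return 79833600

Answer: 79833600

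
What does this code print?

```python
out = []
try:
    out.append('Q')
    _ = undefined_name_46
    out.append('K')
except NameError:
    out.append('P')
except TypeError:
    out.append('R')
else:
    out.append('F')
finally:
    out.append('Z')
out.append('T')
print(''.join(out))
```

Execution trace: 'Q' (try body) → 'P' (except NameError) → 'Z' (finally) → 'T' (after the try/except). Output: QPZT

Answer: QPZT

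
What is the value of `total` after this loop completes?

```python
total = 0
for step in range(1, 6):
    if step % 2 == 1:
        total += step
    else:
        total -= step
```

Add odd, subtract even
`total` takes the values: 0 → 1 → -1 → 2 → -2 → 3

Answer: 3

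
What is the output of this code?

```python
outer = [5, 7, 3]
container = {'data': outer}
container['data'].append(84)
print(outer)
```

Key concept: dict holds reference to list.
Step by step:
`outer = [5, 7, 3]` → outer = [5, 7, 3]
`container = {'data': outer}` → container = {'data': [5, 7, 3]}
`container['data'].append(84)` → outer = [5, 7, 3, 84]; container = {'data': [5, 7, 3, 84]}
`print(outer)` → prints [5, 7, 3, 84]

Answer: [5, 7, 3, 84]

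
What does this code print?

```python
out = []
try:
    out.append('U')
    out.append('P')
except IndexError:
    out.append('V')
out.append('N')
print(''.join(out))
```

Execution trace: 'U' (try body) → 'P' (try body, no exception) → 'N' (after the try/except). Output: UPN

Answer: UPN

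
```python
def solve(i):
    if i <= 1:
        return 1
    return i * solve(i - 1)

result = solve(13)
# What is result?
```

solve(13) = 13 * 12 * 11 * 10 * 9 * 8 * 7 * 6 * 5 * 4 * 3 * 2 * 1 = 6227020800

Answer: 6227020800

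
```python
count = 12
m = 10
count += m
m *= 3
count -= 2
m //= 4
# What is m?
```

Trace:
`count = 12` → count = 12
`m = 10` → m = 10
`count += m` → count = 22
`m *= 3` → m = 30
`count -= 2` → count = 20
`m //= 4` → m = 7
So m = 7

Answer: 7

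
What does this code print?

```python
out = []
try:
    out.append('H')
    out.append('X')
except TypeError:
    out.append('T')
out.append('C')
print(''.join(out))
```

Execution trace: 'H' (try body) → 'X' (try body, no exception) → 'C' (after the try/except). Output: HXC

Answer: HXC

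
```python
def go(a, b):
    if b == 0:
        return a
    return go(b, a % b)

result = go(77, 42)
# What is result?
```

go(77, 42) -> go(42, 35) -> go(35, 7) -> go(7, 0) -> 7

Answer: 7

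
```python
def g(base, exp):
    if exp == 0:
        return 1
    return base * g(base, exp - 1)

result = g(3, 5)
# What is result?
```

g(3, 5) = 3 * 3 * 3 * 3 * 3 = 243

Answer: 243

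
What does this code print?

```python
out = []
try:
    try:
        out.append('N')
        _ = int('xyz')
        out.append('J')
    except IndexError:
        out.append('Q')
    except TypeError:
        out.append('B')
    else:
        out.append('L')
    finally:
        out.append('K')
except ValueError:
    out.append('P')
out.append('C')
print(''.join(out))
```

Execution trace: 'N' (try body) → 'K' (finally) → 'P' (outer except ValueError) → 'C' (after the try/except). Output: NKPC

Answer: NKPC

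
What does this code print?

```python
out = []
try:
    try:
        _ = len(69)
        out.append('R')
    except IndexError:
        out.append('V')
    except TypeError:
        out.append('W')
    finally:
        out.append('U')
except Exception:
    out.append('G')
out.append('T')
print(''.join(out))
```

Execution trace: 'W' (inner except TypeError) → 'U' (inner finally) → 'T' (after the try/except). Output: WUT

Answer: WUT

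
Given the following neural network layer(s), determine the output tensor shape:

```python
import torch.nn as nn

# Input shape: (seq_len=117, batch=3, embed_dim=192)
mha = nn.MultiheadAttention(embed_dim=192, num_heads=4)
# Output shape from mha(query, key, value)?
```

Input: (117, 3, 192) -> Output: (117, 3, 192)

Answer: (117, 3, 192)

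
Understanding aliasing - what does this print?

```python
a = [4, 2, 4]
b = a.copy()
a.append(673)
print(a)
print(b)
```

Key concept: list.copy() creates independent copy.
Step by step:
`a = [4, 2, 4]` → a = [4, 2, 4]
`b = a.copy()` → b = [4, 2, 4]
`a.append(673)` → a = [4, 2, 4, 673]
`print(a)` → prints [4, 2, 4, 673]
`print(b)` → prints [4, 2, 4]

Answer:
[4, 2, 4, 673]
[4, 2, 4]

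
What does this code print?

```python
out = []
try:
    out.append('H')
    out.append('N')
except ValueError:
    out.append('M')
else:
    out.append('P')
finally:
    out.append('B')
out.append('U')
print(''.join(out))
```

Execution trace: 'H' (try body) → 'N' (try body, no exception) → 'P' (else) → 'B' (finally) → 'U' (after the try/except). Output: HNPBU

Answer: HNPBU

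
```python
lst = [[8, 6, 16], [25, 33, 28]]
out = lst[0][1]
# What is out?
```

Trace:
`lst = [[8, 6, 16], [25, 33, 28]]` → lst = [[8, 6, 16], [25, 33, 28]]
`out = lst[0][1]` → out = 6
So out = 6

Answer: 6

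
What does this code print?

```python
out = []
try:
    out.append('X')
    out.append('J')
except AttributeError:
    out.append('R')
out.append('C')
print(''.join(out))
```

Execution trace: 'X' (try body) → 'J' (try body, no exception) → 'C' (after the try/except). Output: XJC

Answer: XJC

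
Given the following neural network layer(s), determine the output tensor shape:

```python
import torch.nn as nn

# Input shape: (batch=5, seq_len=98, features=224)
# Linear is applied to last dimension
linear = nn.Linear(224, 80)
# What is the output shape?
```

Input: (5, 98, 224) -> Output: (5, 98, 80)

Answer: (5, 98, 80)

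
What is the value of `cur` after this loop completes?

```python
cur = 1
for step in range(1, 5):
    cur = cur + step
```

Start at 1, add 1 through 4
`cur` takes the values: 1 → 2 → 4 → 7 → 11

Answer: 11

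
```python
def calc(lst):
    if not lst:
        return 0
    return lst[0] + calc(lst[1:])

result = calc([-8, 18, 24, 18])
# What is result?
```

(-8) + 18 + 24 + 18 + 0 = 52

Answer: 52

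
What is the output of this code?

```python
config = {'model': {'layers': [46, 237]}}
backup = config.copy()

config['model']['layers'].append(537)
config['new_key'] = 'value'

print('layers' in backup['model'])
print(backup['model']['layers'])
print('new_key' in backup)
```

Key concept: shallow copy gotcha with nested dict.
Step by step:
`config = {'model': {'layers': [46, 237]}}` → config = {'model': {'layers': [46, 237]}}
`backup = config.copy()` → backup = {'model': {'layers': [46, 237]}}
`config['model']['layers'].append(537)` → config = {'model': {'layers': [46, 237, 537]}}; backup = {'model': {'layers': [46, 237, 537]}}
`config['new_key'] = 'value'` → config = {'model': {'layers': [46, 237, 537]}, 'new_key': 'value'}
`print('layers' in backup['model'])` → prints True
`print(backup['model']['layers'])` → prints [46, 237, 537]
`print('new_key' in backup)` → prints False

Answer:
True
[46, 237, 537]
False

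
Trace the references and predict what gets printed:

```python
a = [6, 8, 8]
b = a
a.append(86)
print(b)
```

Key concept: basic list aliasing.
Step by step:
`a = [6, 8, 8]` → a = [6, 8, 8]
`b = a` → b = [6, 8, 8] (same object as a)
`a.append(86)` → a = [6, 8, 8, 86] (same object as b); b = [6, 8, 8, 86] (same object as a)
`print(b)` → prints [6, 8, 8, 86]

Answer: [6, 8, 8, 86]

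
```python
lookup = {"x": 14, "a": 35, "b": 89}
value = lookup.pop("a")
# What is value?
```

Trace:
`lookup = {"x": 14, "a": 35, "b": 89}` → lookup = {'x': 14, 'a': 35, 'b': 89}
`value = lookup.pop("a")` → lookup = {'x': 14, 'b': 89}; value = 35
So value = 35

Answer: 35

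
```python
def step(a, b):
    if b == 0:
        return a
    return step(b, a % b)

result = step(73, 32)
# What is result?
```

step(73, 32) -> step(32, 9) -> step(9, 5) -> step(5, 4) -> step(4, 1) -> step(1, 0) -> 1

Answer: 1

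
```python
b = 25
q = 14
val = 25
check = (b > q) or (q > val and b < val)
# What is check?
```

Trace:
`b = 25` → b = 25
`q = 14` → q = 14
`val = 25` → val = 25
`check = (b > q) or (q > val and b < val)` → check = True
So check = True

Answer: True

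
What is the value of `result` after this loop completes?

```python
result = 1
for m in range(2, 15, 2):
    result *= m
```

Product of even numbers 2 to 14
`result` takes the values: 1 → 2 → 8 → 48 → 384 → 3840 → 46080 → 645120

Answer: 645120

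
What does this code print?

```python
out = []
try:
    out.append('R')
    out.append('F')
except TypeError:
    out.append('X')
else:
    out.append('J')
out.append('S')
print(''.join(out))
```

Execution trace: 'R' (try body) → 'F' (try body, no exception) → 'J' (else) → 'S' (after the try/except). Output: RFJS

Answer: RFJS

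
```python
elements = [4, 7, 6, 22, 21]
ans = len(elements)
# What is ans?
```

Trace:
`elements = [4, 7, 6, 22, 21]` → elements = [4, 7, 6, 22, 21]
`ans = len(elements)` → ans = 5
So ans = 5

Answer: 5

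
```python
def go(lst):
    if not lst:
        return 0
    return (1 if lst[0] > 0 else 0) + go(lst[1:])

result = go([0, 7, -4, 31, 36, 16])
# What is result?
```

Count of positive elements in [0, 7, -4, 31, 36, 16] = 4

Answer: 4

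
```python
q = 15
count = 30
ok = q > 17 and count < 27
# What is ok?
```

Trace:
`q = 15` → q = 15
`count = 30` → count = 30
`ok = q > 17 and count < 27` → ok = False
So ok = False

Answer: False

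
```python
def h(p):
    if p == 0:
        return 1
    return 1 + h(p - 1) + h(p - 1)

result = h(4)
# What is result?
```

h(p) = 1 + 2·h(p-1), h(0)=1. Closed form: (1+1)·2^4 - 1 = 31.

Answer: 31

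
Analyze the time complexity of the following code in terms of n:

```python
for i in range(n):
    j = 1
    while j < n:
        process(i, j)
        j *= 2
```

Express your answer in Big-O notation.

This is Linear outer loop, logarithmic inner loop. Time complexity: O(n log n).

Answer: O(n log n)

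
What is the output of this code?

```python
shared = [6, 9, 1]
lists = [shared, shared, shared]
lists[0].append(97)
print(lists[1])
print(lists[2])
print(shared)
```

Key concept: list of same reference.
Step by step:
`shared = [6, 9, 1]` → shared = [6, 9, 1]
`lists = [shared, shared, shared]` → lists = [[6, 9, 1], [6, 9, 1], [6, 9, 1]]
`lists[0].append(97)` → shared = [6, 9, 1, 97]; lists = [[6, 9, 1, 97], [6, 9, 1, 97], [6, 9, 1, 97]]
`print(lists[1])` → prints [6, 9, 1, 97]
`print(lists[2])` → prints [6, 9, 1, 97]
`print(shared)` → prints [6, 9, 1, 97]

Answer:
[6, 9, 1, 97]
[6, 9, 1, 97]
[6, 9, 1, 97]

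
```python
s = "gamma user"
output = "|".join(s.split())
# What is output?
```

Trace:
`s = "gamma user"` → s = 'gamma user'
`output = "|".join(s.split())` → output = 'gamma|user'
So output = 'gamma|user'

Answer: 'gamma|user'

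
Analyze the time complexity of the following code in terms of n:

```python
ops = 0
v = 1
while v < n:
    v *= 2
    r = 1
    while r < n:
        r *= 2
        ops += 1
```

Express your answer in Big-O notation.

Each loop level contributes: log n × log n. Multiplying the contributions gives O(log² n).

Answer: O(log² n)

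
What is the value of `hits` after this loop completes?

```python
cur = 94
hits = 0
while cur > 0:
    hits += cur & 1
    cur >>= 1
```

Count set bits in 94 (binary: 0b1011110)
`hits` takes the values: 0 → 1 → 2 → 3 → 4 → 5

Answer: 5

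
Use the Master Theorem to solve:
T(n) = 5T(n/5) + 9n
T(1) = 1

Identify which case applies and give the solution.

a=5, b=5, f(n)=9n. log_5(5) = 1. Since c=1 = 1, Case 2 applies: T(n) = Θ(n^log_b(a) · log n) = O(n log n).

Answer: O(n log n) - Case 2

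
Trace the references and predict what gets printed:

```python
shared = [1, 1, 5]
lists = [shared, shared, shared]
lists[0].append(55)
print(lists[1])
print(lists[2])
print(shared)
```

Key concept: list of same reference.
Step by step:
`shared = [1, 1, 5]` → shared = [1, 1, 5]
`lists = [shared, shared, shared]` → lists = [[1, 1, 5], [1, 1, 5], [1, 1, 5]]
`lists[0].append(55)` → shared = [1, 1, 5, 55]; lists = [[1, 1, 5, 55], [1, 1, 5, 55], [1, 1, 5, 55]]
`print(lists[1])` → prints [1, 1, 5, 55]
`print(lists[2])` → prints [1, 1, 5, 55]
`print(shared)` → prints [1, 1, 5, 55]

Answer:
[1, 1, 5, 55]
[1, 1, 5, 55]
[1, 1, 5, 55]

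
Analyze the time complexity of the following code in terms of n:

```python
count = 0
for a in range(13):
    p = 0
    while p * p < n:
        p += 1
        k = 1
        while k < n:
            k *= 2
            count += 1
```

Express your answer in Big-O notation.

Each loop level contributes: 1 × √n × log n. Multiplying the contributions gives O(√n log n).

Answer: O(√n log n)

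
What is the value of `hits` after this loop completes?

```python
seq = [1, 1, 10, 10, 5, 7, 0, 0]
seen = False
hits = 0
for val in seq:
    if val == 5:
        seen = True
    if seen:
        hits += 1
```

Count elements after first 5 in [1, 1, 10, 10, 5, 7, 0, 0]
`hits` takes the values: 0 → 1 → 2 → 3 → 4

Answer: 4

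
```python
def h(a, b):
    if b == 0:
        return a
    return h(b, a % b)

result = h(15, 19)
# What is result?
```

h(15, 19) -> h(19, 15) -> h(15, 4) -> h(4, 3) -> h(3, 1) -> h(1, 0) -> 1

Answer: 1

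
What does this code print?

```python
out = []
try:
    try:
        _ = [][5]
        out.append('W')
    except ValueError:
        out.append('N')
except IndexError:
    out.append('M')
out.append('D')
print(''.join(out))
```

Execution trace: 'M' (outer except IndexError) → 'D' (after the try/except). Output: MD

Answer: MD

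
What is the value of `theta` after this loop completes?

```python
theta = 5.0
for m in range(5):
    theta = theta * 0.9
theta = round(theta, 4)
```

Exponential decay: 5.0 * 0.9^5
`theta` takes the values: 5.0 → 4.5 → 4.05 → 3.645 → 3.2805 → 2.95245 → 2.9525

Answer: 2.9525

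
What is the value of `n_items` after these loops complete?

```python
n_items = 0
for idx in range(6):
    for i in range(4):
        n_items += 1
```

6 * 4 = 24
`n_items` takes the values: 0 → 1 → 2 → 3 → 4 → 5 → 6 → 7 → 8 → 9 → 10 → 11 → 12 → 13 → 14 → 15 → 16 → 17 → 18 → 19 → 20 → 21 → 22 → 23 → 24

Answer: 24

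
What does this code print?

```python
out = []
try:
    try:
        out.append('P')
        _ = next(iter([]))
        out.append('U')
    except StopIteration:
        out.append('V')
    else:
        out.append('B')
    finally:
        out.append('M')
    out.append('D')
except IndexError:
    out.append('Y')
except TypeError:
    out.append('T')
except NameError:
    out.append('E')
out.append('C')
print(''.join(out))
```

Execution trace: 'P' (inner try body) → 'V' (inner except StopIteration) → 'M' (inner finally) → 'D' (try body, no exception) → 'C' (after the try/except). Output: PVMDC

Answer: PVMDC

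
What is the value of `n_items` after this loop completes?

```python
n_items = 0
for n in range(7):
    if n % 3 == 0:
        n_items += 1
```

Count numbers divisible by 3 in range(7)
`n_items` takes the values: 0 → 1 → 2 → 3

Answer: 3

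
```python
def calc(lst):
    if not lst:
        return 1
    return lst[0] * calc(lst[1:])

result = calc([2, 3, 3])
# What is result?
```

Product over [2, 3, 3] = 2 * 3 * 3 = 18

Answer: 18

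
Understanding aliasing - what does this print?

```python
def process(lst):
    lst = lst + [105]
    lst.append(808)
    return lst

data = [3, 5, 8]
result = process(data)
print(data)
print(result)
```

Key concept: rebinding parameter vs mutation.
Step by step:
`data = [3, 5, 8]` → data = [3, 5, 8]
`result = process(data)` → result = [3, 5, 8, 105, 808]
`print(data)` → prints [3, 5, 8]
`print(result)` → prints [3, 5, 8, 105, 808]

Answer:
[3, 5, 8]
[3, 5, 8, 105, 808]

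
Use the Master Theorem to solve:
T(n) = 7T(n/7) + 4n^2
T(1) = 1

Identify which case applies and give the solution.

a=7, b=7, f(n)=4n^2. log_7(7) = 1. Since c=2 > 1 and the regularity condition holds (7(n/7)^2 = (7/7^2)n^2 with 7/7^2 < 1), Case 3 applies: T(n) = Θ(f(n)) = O(n^2).

Answer: O(n^2) - Case 3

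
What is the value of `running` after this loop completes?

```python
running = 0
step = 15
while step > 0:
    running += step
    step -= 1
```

Sum 15 down to 1
`running` takes the values: 0 → 15 → 29 → 42 → 54 → 65 → 75 → 84 → 92 → 99 → 105 → 110 → 114 → 117 → 119 → 120

Answer: 120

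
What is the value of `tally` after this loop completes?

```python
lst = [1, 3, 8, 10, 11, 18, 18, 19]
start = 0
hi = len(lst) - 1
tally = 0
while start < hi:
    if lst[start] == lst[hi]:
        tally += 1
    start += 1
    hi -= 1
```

Count matching pairs from ends
`tally` takes the values: 0

Answer: 0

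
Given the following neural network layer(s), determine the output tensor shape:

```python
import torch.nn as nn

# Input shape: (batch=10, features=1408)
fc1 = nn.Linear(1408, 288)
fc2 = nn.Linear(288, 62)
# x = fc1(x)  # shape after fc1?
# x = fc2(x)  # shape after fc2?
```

Input: (10, 1408) -> after fc1: (10, 288) -> Output: (10, 62)

Answer: (10, 62)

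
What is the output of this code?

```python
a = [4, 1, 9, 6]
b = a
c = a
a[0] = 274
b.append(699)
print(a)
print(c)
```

Key concept: multiple aliases.
Step by step:
`a = [4, 1, 9, 6]` → a = [4, 1, 9, 6]
`b = a` → b = [4, 1, 9, 6] (same object as a)
`c = a` → c = [4, 1, 9, 6] (same object as a, b)
`a[0] = 274` → a = [274, 1, 9, 6] (same object as b, c); b = [274, 1, 9, 6] (same object as a, c); c = [274, 1, 9, 6] (same object as a, b)
`b.append(699)` → a = [274, 1, 9, 6, 699] (same object as b, c); b = [274, 1, 9, 6, 699] (same object as a, c); c = [274, 1, 9, 6, 699] (same object as a, b)
`print(a)` → prints [274, 1, 9, 6, 699]
`print(c)` → prints [274, 1, 9, 6, 699]

Answer:
[274, 1, 9, 6, 699]
[274, 1, 9, 6, 699]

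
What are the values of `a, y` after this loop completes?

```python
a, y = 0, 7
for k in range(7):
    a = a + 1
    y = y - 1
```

a goes 0→7, y goes 7→0
`a, y` takes the values: (0, 7) → (1, 7) → (1, 6) → (2, 6) → (2, 5) → (3, 5) → (3, 4) → (4, 4) → (4, 3) → (5, 3) → (5, 2) → (6, 2) → (6, 1) → (7, 1) → (7, 0)

Answer: 7, 0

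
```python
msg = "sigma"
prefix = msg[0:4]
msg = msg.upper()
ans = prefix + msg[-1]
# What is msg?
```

Trace:
`msg = "sigma"` → msg = 'sigma'
`prefix = msg[0:4]` → prefix = 'sigm'
`msg = msg.upper()` → msg = 'SIGMA'
`ans = prefix + msg[-1]` → ans = 'sigmA'
So msg = 'SIGMA'

Answer: 'SIGMA'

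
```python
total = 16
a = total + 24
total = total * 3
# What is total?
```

Trace:
`total = 16` → total = 16
`a = total + 24` → a = 40
`total = total * 3` → total = 48
So total = 48

Answer: 48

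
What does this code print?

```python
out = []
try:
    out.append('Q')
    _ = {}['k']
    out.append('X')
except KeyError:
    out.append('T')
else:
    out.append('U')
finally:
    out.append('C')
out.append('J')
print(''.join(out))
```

Execution trace: 'Q' (try body) → 'T' (except KeyError) → 'C' (finally) → 'J' (after the try/except). Output: QTCJ

Answer: QTCJ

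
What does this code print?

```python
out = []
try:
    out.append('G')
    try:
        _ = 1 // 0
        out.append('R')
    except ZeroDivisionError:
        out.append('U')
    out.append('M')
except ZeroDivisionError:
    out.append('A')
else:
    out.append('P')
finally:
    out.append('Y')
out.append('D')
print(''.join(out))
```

Execution trace: 'G' (try body) → 'U' (inner except ZeroDivisionError) → 'M' (try body, no exception) → 'P' (else) → 'Y' (finally) → 'D' (after the try/except). Output: GUMPYD

Answer: GUMPYD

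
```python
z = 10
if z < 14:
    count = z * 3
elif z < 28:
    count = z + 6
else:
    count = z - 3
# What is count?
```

Trace:
`z = 10` → z = 10
`if z < 14: ...` → z < 14 is True → count = 30
So count = 30

Answer: 30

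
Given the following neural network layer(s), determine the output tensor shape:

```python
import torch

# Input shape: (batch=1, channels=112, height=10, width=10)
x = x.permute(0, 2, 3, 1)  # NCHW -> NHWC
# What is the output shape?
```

Input: (1, 112, 10, 10) -> Output: (1, 10, 10, 112)

Answer: (1, 10, 10, 112)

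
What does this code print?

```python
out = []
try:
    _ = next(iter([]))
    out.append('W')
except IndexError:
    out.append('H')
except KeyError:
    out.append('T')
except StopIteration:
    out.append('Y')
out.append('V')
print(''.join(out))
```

Execution trace: 'Y' (except StopIteration) → 'V' (after the try/except). Output: YV

Answer: YV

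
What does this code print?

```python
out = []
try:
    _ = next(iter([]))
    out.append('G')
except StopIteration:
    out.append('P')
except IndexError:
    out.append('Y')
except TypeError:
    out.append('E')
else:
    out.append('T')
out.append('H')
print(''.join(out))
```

Execution trace: 'P' (except StopIteration) → 'H' (after the try/except). Output: PH

Answer: PH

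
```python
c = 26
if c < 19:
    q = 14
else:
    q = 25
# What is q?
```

Trace:
`c = 26` → c = 26
`if c < 19: ...` → c < 19 is False, take else branch → q = 25
So q = 25

Answer: 25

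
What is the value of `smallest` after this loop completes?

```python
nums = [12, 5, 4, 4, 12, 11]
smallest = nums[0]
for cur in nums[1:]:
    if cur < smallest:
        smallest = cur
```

Minimum of [12, 5, 4, 4, 12, 11]
`smallest` takes the values: 12 → 5 → 4

Answer: 4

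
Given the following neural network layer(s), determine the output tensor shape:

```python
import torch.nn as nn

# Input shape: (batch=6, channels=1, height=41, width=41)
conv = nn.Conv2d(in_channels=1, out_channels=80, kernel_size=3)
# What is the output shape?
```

Input: (6, 1, 41, 41) -> Output: (6, 80, 39, 39)

Answer: (6, 80, 39, 39)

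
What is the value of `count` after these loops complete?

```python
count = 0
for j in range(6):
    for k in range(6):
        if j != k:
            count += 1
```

6² - 6 (exclude diagonal)
`count` takes the values: 0 → 1 → 2 → 3 → 4 → 5 → 6 → 7 → 8 → 9 → 10 → 11 → 12 → 13 → 14 → 15 → 16 → 17 → 18 → 19 → 20 → 21 → 22 → 23 → 24 → 25 → 26 → 27 → 28 → 29 → 30

Answer: 30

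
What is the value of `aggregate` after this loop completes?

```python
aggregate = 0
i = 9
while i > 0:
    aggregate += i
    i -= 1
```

Sum 9 down to 1
`aggregate` takes the values: 0 → 9 → 17 → 24 → 30 → 35 → 39 → 42 → 44 → 45

Answer: 45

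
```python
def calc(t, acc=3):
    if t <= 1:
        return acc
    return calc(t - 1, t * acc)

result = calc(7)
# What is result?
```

Accumulator trace (n, acc): (7, 3) -> (6, 21) -> (5, 126) -> (4, 630) -> (3, 2520) -> (2, 7560) -> (1, 15120) -> return 15120

Answer: 15120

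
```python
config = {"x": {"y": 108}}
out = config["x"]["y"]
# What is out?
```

Trace:
`config = {"x": {"y": 108}}` → config = {'x': {'y': 108}}
`out = config["x"]["y"]` → out = 108
So out = 108

Answer: 108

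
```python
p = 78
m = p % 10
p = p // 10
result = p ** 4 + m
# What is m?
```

Trace:
`p = 78` → p = 78
`m = p % 10` → m = 8
`p = p // 10` → p = 7
`result = p ** 4 + m` → result = 2409
So m = 8

Answer: 8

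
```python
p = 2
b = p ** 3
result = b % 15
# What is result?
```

Trace:
`p = 2` → p = 2
`b = p ** 3` → b = 8
`result = b % 15` → result = 8
So result = 8

Answer: 8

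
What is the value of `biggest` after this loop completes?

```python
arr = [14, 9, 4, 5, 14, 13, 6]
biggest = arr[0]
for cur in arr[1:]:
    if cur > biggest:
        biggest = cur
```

Maximum of [14, 9, 4, 5, 14, 13, 6]
`biggest` takes the values: 14

Answer: 14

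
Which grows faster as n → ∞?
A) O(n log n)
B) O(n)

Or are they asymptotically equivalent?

O(n log n) vs O(n): Higher order terms dominate.

Answer: A) O(n log n) grows faster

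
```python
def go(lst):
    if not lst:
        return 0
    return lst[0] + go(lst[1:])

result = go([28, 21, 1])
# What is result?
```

28 + 21 + 1 + 0 = 50

Answer: 50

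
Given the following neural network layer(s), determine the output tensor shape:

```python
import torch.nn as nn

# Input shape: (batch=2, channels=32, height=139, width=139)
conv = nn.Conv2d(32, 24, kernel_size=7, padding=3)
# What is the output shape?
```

Input: (2, 32, 139, 139) -> Output: (2, 24, 139, 139)

Answer: (2, 24, 139, 139)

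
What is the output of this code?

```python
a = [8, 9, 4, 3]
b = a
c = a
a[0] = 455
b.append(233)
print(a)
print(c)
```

Key concept: multiple aliases.
Step by step:
`a = [8, 9, 4, 3]` → a = [8, 9, 4, 3]
`b = a` → b = [8, 9, 4, 3] (same object as a)
`c = a` → c = [8, 9, 4, 3] (same object as a, b)
`a[0] = 455` → a = [455, 9, 4, 3] (same object as b, c); b = [455, 9, 4, 3] (same object as a, c); c = [455, 9, 4, 3] (same object as a, b)
`b.append(233)` → a = [455, 9, 4, 3, 233] (same object as b, c); b = [455, 9, 4, 3, 233] (same object as a, c); c = [455, 9, 4, 3, 233] (same object as a, b)
`print(a)` → prints [455, 9, 4, 3, 233]
`print(c)` → prints [455, 9, 4, 3, 233]

Answer:
[455, 9, 4, 3, 233]
[455, 9, 4, 3, 233]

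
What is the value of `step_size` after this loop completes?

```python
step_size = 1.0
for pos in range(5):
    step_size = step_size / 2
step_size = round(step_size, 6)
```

Halving LR 5 times: 1 / 2^5
`step_size` takes the values: 1.0 → 0.5 → 0.25 → 0.125 → 0.0625 → 0.03125

Answer: 0.03125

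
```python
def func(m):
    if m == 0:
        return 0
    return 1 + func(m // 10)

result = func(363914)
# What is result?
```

Count of digits of 363914: 6

Answer: 6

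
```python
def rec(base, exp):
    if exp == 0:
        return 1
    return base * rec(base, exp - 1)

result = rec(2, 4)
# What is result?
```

rec(2, 4) = 2 * 2 * 2 * 2 = 16

Answer: 16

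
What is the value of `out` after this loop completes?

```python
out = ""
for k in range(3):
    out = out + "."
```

Repeat '.' 3 times
`out` takes the values: "" → "." → ".." → "..."

Answer: "..."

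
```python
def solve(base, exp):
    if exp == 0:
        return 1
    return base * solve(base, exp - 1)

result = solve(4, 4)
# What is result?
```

solve(4, 4) = 4 * 4 * 4 * 4 = 256

Answer: 256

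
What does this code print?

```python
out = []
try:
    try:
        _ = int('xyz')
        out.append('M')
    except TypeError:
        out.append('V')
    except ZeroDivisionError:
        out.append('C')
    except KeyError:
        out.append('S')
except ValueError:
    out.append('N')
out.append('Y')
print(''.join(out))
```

Execution trace: 'N' (outer except ValueError) → 'Y' (after the try/except). Output: NY

Answer: NY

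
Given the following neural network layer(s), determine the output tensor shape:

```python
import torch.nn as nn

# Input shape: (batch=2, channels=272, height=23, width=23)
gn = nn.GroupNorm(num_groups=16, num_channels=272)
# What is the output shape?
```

Input: (2, 272, 23, 23) -> Output: (2, 272, 23, 23)

Answer: (2, 272, 23, 23)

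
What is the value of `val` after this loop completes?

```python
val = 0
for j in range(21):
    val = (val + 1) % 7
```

Increment mod 7, 21 times = 0
`val` takes the values: 0 → 1 → 2 → 3 → 4 → 5 → 6 → 0 → 1 → 2 → 3 → 4 → 5 → 6 → 0 → 1 → 2 → 3 → 4 → 5 → 6 → 0

Answer: 0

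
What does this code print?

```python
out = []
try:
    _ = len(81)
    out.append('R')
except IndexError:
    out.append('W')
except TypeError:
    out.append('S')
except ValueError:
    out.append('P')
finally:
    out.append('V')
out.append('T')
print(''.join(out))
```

Execution trace: 'S' (except TypeError) → 'V' (finally) → 'T' (after the try/except). Output: SVT

Answer: SVT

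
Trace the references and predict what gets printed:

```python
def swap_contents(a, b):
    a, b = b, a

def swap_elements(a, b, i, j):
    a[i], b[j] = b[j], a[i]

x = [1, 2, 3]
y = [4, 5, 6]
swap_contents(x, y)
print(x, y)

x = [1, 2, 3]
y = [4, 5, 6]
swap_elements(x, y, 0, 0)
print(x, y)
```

Key concept: parameter rebinding vs mutation.
Step by step:
`x = [1, 2, 3]` → x = [1, 2, 3]
`y = [4, 5, 6]` → y = [4, 5, 6]
`swap_contents(x, y)` → no visible change to tracked variables
`print(x, y)` → prints [1, 2, 3] [4, 5, 6]
`x = [1, 2, 3]` → x = [1, 2, 3]
`y = [4, 5, 6]` → y = [4, 5, 6]
`swap_elements(x, y, 0, 0)` → x = [4, 2, 3]; y = [1, 5, 6]
`print(x, y)` → prints [4, 2, 3] [1, 5, 6]

Answer:
[1, 2, 3] [4, 5, 6]
[4, 2, 3] [1, 5, 6]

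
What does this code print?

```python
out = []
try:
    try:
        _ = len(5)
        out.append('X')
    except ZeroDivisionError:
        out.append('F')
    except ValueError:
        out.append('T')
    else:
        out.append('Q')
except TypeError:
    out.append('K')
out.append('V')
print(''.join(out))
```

Execution trace: 'K' (outer except TypeError) → 'V' (after the try/except). Output: KV

Answer: KV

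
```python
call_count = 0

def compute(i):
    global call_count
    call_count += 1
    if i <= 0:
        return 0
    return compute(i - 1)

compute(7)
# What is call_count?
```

Linear recursion stepping by 1: 8 calls from i=7 down to ≤0.

Answer: 8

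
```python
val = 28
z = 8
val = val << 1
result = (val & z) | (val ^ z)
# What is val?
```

Trace:
`val = 28` → val = 28
`z = 8` → z = 8
`val = val << 1` → val = 56
`result = (val & z) | (val ^ z)` → result = 56
So val = 56

Answer: 56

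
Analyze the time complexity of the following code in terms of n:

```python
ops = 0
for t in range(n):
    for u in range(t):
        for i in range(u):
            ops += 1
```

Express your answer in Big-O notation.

Each loop level contributes: n × n × n. Multiplying the contributions gives O(n^3).

Answer: O(n^3)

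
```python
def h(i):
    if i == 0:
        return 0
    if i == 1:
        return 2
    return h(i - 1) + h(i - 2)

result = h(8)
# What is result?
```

Build up from base cases: h(0)=0, h(1)=2, h(2)=2, h(3)=4, h(4)=6, h(5)=10, h(6)=16, ..., h(8)=42

Answer: 42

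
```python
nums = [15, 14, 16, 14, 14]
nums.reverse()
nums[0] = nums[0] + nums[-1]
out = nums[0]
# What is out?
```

Trace:
`nums = [15, 14, 16, 14, 14]` → nums = [15, 14, 16, 14, 14]
`nums.reverse()` → nums = [14, 14, 16, 14, 15]
`nums[0] = nums[0] + nums[-1]` → nums = [29, 14, 16, 14, 15]
`out = nums[0]` → out = 29
So out = 29

Answer: 29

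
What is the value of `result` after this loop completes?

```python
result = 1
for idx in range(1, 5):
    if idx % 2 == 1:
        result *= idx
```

Product of odd numbers 1 to 4
`result` takes the values: 1 → 3

Answer: 3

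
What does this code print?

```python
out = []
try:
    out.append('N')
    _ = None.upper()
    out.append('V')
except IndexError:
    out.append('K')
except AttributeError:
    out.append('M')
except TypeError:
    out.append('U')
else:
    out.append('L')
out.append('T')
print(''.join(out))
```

Execution trace: 'N' (try body) → 'M' (except AttributeError) → 'T' (after the try/except). Output: NMT

Answer: NMT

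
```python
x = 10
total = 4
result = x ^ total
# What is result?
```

Trace:
`x = 10` → x = 10
`total = 4` → total = 4
`result = x ^ total` → result = 14
So result = 14

Answer: 14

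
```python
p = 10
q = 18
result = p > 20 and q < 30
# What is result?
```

Trace:
`p = 10` → p = 10
`q = 18` → q = 18
`result = p > 20 and q < 30` → result = False
So result = False

Answer: False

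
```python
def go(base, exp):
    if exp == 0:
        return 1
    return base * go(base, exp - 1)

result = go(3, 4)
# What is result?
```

go(3, 4) = 3 * 3 * 3 * 3 = 81

Answer: 81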